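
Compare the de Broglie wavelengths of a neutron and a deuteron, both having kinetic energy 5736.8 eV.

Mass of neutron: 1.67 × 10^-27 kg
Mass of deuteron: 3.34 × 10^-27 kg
The neutron has the longer wavelength.

Using λ = h/√(2mKE):

For neutron: λ₁ = h/√(2m₁KE) = 3.78 × 10^-13 m
For deuteron: λ₂ = h/√(2m₂KE) = 2.67 × 10^-13 m

Since λ ∝ 1/√m at constant kinetic energy, the lighter particle has the longer wavelength.

The neutron has the longer de Broglie wavelength.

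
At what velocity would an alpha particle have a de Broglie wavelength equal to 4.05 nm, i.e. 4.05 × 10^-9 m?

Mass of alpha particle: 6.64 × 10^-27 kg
2.46 × 10^1 m/s

From λ = h/(mv), solve for v:

v = h/(mλ)
v = (6.626 × 10^-34 J·s) / (6.64 × 10^-27 kg × 4.05 × 10^-9 m)
v = 2.46 × 10^1 m/s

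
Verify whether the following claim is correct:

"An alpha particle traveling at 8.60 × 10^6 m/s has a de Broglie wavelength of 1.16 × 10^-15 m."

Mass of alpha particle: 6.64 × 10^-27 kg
False

The claim is incorrect.

Using λ = h/(mv):
λ = (6.626 × 10^-34 J·s) / (6.64 × 10^-27 kg × 8.60 × 10^6 m/s)
λ = 1.16 × 10^-14 m

The actual wavelength differs from the claimed 1.16 × 10^-15 m.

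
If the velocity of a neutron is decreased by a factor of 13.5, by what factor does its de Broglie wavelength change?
The wavelength increases by a factor of 13.5.

From λ = h/(mv), the wavelength is inversely proportional to velocity:

λ ∝ 1/v

If v → v/13.5, then λ → 13.5λ

When velocity is decreased by a factor of 13.5, the wavelength increases by a factor of 13.5.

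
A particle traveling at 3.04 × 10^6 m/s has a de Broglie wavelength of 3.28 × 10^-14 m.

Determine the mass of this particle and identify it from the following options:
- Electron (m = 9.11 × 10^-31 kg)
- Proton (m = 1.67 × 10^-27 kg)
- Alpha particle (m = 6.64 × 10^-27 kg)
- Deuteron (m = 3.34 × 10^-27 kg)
The particle is an alpha particle.

From λ = h/(mv), solve for mass:

m = h/(λv)
m = (6.626 × 10^-34 J·s) / (3.28 × 10^-14 m × 3.04 × 10^6 m/s)
m = 6.65 × 10^-27 kg

Comparing with the listed masses, this is closest to an alpha particle.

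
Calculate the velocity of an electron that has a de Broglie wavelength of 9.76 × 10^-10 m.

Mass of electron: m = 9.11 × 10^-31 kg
7.45 × 10^5 m/s

From the de Broglie relation λ = h/(mv), we solve for v:

v = h/(mλ)
v = (6.626 × 10^-34 J·s) / (9.11 × 10^-31 kg × 9.76 × 10^-10 m)
v = 7.45 × 10^5 m/s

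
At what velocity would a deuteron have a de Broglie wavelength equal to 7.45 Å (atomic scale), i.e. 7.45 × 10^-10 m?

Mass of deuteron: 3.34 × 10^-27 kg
2.66 × 10^2 m/s

From λ = h/(mv), solve for v:

v = h/(mλ)
v = (6.626 × 10^-34 J·s) / (3.34 × 10^-27 kg × 7.45 × 10^-10 m)
v = 2.66 × 10^2 m/s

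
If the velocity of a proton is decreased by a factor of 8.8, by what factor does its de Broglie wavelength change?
The wavelength increases by a factor of 8.8.

From λ = h/(mv), the wavelength is inversely proportional to velocity:

λ ∝ 1/v

If v → v/8.8, then λ → 8.8λ

When velocity is decreased by a factor of 8.8, the wavelength increases by a factor of 8.8.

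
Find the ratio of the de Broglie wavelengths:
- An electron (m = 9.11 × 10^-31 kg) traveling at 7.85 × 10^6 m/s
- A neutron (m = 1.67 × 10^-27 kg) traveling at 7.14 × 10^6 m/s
λ₁/λ₂ = 1.67 × 10^3

Using λ = h/(mv):

λ₁ = h/(m₁v₁) = 9.27 × 10^-11 m
λ₂ = h/(m₂v₂) = 5.56 × 10^-14 m

Ratio λ₁/λ₂ = (m₂v₂)/(m₁v₁)
         = (1.67 × 10^-27 kg × 7.14 × 10^6 m/s) / (9.11 × 10^-31 kg × 7.85 × 10^6 m/s)
         = 1.67 × 10^3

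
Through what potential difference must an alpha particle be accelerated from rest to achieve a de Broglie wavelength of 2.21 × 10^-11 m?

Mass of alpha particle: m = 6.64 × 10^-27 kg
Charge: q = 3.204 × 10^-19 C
2.11 × 10^-1 V

From λ = h/√(2mqV), we solve for V:

λ² = h²/(2mqV)
V = h²/(2mqλ²)
V = (6.626 × 10^-34 J·s)² / (2 × 6.64 × 10^-27 kg × 3.204 × 10^-19 C × (2.21 × 10^-11 m)²)
V = 2.11 × 10^-1 V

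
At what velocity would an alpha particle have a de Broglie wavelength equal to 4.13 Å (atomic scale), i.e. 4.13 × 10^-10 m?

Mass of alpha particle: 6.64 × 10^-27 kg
2.42 × 10^2 m/s

From λ = h/(mv), solve for v:

v = h/(mλ)
v = (6.626 × 10^-34 J·s) / (6.64 × 10^-27 kg × 4.13 × 10^-10 m)
v = 2.42 × 10^2 m/s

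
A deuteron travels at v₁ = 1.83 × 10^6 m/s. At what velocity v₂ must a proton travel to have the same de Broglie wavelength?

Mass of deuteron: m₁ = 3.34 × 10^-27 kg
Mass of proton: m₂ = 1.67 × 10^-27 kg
v₂ = 3.66 × 10^6 m/s

For equal de Broglie wavelengths: λ₁ = λ₂

h/(m₁v₁) = h/(m₂v₂)
m₁v₁ = m₂v₂
v₂ = v₁ · (m₁/m₂)

v₂ = 1.83 × 10^6 m/s × (3.34 × 10^-27 kg / 1.67 × 10^-27 kg)
v₂ = 3.66 × 10^6 m/s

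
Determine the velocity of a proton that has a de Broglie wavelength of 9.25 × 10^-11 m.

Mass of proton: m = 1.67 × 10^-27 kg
4.29 × 10^3 m/s

From the de Broglie relation λ = h/(mv), we solve for v:

v = h/(mλ)
v = (6.626 × 10^-34 J·s) / (1.67 × 10^-27 kg × 9.25 × 10^-11 m)
v = 4.29 × 10^3 m/s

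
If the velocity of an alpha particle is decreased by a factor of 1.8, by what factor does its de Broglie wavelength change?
The wavelength increases by a factor of 1.8.

From λ = h/(mv), the wavelength is inversely proportional to velocity:

λ ∝ 1/v

If v → v/1.8, then λ → 1.8λ

When velocity is decreased by a factor of 1.8, the wavelength increases by a factor of 1.8.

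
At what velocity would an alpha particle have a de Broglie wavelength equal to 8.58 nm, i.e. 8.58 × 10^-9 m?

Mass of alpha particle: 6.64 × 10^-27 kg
1.16 × 10^1 m/s

From λ = h/(mv), solve for v:

v = h/(mλ)
v = (6.626 × 10^-34 J·s) / (6.64 × 10^-27 kg × 8.58 × 10^-9 m)
v = 1.16 × 10^1 m/s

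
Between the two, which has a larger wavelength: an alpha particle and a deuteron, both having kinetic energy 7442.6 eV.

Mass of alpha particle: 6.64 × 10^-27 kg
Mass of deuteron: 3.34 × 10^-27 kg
The deuteron has the longer wavelength.

Using λ = h/√(2mKE):

For alpha particle: λ₁ = h/√(2m₁KE) = 1.67 × 10^-13 m
For deuteron: λ₂ = h/√(2m₂KE) = 2.35 × 10^-13 m

Since λ ∝ 1/√m at constant kinetic energy, the lighter particle has the longer wavelength.

The deuteron has the longer de Broglie wavelength.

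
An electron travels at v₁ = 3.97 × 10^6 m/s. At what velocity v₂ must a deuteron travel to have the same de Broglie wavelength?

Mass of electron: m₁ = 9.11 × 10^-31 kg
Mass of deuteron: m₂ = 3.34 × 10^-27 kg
v₂ = 1.08 × 10^3 m/s

For equal de Broglie wavelengths: λ₁ = λ₂

h/(m₁v₁) = h/(m₂v₂)
m₁v₁ = m₂v₂
v₂ = v₁ · (m₁/m₂)

v₂ = 3.97 × 10^6 m/s × (9.11 × 10^-31 kg / 3.34 × 10^-27 kg)
v₂ = 1.08 × 10^3 m/s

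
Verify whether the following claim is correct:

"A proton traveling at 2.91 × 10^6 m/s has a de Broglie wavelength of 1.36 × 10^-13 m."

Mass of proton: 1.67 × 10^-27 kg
True

The claim is correct.

Using λ = h/(mv):
λ = (6.626 × 10^-34 J·s) / (1.67 × 10^-27 kg × 2.91 × 10^6 m/s)
λ = 1.36 × 10^-13 m

This matches the claimed value.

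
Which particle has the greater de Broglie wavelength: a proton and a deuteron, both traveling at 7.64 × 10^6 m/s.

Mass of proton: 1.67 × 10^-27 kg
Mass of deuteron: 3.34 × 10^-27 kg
The proton has the longer wavelength.

Using λ = h/(mv), since both particles have the same velocity, the wavelength depends only on mass.

For proton: λ₁ = h/(m₁v) = 5.19 × 10^-14 m
For deuteron: λ₂ = h/(m₂v) = 2.60 × 10^-14 m

Since λ ∝ 1/m at constant velocity, the lighter particle has the longer wavelength.

The proton has the longer de Broglie wavelength.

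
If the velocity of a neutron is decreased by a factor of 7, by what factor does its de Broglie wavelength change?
The wavelength increases by a factor of 7.

From λ = h/(mv), the wavelength is inversely proportional to velocity:

λ ∝ 1/v

If v → v/7, then λ → 7λ

When velocity is decreased by a factor of 7, the wavelength increases by a factor of 7.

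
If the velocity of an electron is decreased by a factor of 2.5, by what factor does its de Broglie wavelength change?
The wavelength increases by a factor of 2.5.

From λ = h/(mv), the wavelength is inversely proportional to velocity:

λ ∝ 1/v

If v → v/2.5, then λ → 2.5λ

When velocity is decreased by a factor of 2.5, the wavelength increases by a factor of 2.5.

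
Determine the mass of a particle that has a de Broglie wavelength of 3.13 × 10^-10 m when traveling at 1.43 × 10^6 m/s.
1.48 × 10^-30 kg

From the de Broglie relation λ = h/(mv), we solve for m:

m = h/(λv)
m = (6.626 × 10^-34 J·s) / (3.13 × 10^-10 m × 1.43 × 10^6 m/s)
m = 1.48 × 10^-30 kg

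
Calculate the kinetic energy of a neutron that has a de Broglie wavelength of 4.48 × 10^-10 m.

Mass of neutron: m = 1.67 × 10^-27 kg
6.55 × 10^-22 J (or 4.09 × 10^-3 eV)

From λ = h/√(2mKE), we solve for KE:

λ² = h²/(2mKE)
KE = h²/(2mλ²)
KE = (6.626 × 10^-34 J·s)² / (2 × 1.67 × 10^-27 kg × (4.48 × 10^-10 m)²)
KE = 6.55 × 10^-22 J
KE = 4.09 × 10^-3 eV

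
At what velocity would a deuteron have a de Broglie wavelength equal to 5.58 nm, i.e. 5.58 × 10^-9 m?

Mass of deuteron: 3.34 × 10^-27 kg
3.56 × 10^1 m/s

From λ = h/(mv), solve for v:

v = h/(mλ)
v = (6.626 × 10^-34 J·s) / (3.34 × 10^-27 kg × 5.58 × 10^-9 m)
v = 3.56 × 10^1 m/s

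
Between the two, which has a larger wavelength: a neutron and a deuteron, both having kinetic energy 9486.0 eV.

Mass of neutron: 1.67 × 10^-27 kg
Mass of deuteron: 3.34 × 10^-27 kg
The neutron has the longer wavelength.

Using λ = h/√(2mKE):

For neutron: λ₁ = h/√(2m₁KE) = 2.94 × 10^-13 m
For deuteron: λ₂ = h/√(2m₂KE) = 2.08 × 10^-13 m

Since λ ∝ 1/√m at constant kinetic energy, the lighter particle has the longer wavelength.

The neutron has the longer de Broglie wavelength.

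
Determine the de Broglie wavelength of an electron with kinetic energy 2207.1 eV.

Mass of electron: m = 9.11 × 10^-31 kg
2.61 × 10^-11 m

Using λ = h/√(2mKE):

First convert KE to Joules: KE = 2207.1 eV = 3.536 × 10^-16 J

λ = h/√(2mKE)
λ = (6.626 × 10^-34 J·s) / √(2 × 9.11 × 10^-31 kg × 3.536 × 10^-16 J)
λ = 2.61 × 10^-11 m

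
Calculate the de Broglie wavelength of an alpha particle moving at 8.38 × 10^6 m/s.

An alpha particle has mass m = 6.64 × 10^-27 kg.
1.19 × 10^-14 m

Using the de Broglie relation λ = h/(mv):

λ = h/(mv)
λ = (6.626 × 10^-34 J·s) / (6.64 × 10^-27 kg × 8.38 × 10^6 m/s)
λ = 1.19 × 10^-14 m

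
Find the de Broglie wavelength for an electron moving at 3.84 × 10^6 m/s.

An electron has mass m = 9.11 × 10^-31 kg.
1.89 × 10^-10 m

Using the de Broglie relation λ = h/(mv):

λ = h/(mv)
λ = (6.626 × 10^-34 J·s) / (9.11 × 10^-31 kg × 3.84 × 10^6 m/s)
λ = 1.89 × 10^-10 m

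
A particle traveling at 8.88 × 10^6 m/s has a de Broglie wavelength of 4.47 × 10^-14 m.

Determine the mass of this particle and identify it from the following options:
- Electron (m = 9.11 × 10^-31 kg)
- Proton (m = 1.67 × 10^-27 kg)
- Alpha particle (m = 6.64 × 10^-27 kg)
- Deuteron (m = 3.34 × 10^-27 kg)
The particle is a proton.

From λ = h/(mv), solve for mass:

m = h/(λv)
m = (6.626 × 10^-34 J·s) / (4.47 × 10^-14 m × 8.88 × 10^6 m/s)
m = 1.67 × 10^-27 kg

Comparing with the listed masses, this is closest to a proton.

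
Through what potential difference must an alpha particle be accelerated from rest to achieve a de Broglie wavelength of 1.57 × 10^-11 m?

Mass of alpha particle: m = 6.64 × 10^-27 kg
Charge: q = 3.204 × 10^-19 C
4.19 × 10^-1 V

From λ = h/√(2mqV), we solve for V:

λ² = h²/(2mqV)
V = h²/(2mqλ²)
V = (6.626 × 10^-34 J·s)² / (2 × 6.64 × 10^-27 kg × 3.204 × 10^-19 C × (1.57 × 10^-11 m)²)
V = 4.19 × 10^-1 V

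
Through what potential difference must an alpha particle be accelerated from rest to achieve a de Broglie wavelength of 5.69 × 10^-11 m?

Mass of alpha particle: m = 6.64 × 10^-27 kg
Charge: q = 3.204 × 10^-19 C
3.19 × 10^-2 V

From λ = h/√(2mqV), we solve for V:

λ² = h²/(2mqV)
V = h²/(2mqλ²)
V = (6.626 × 10^-34 J·s)² / (2 × 6.64 × 10^-27 kg × 3.204 × 10^-19 C × (5.69 × 10^-11 m)²)
V = 3.19 × 10^-2 V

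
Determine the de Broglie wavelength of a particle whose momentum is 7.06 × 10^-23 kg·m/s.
9.39 × 10^-12 m

Using the de Broglie relation λ = h/p:

λ = h/p
λ = (6.626 × 10^-34 J·s) / (7.06 × 10^-23 kg·m/s)
λ = 9.39 × 10^-12 m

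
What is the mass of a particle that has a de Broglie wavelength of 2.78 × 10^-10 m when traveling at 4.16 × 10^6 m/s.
5.73 × 10^-31 kg

From the de Broglie relation λ = h/(mv), we solve for m:

m = h/(λv)
m = (6.626 × 10^-34 J·s) / (2.78 × 10^-10 m × 4.16 × 10^6 m/s)
m = 5.73 × 10^-31 kg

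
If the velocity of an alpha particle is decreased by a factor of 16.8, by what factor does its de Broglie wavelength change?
The wavelength increases by a factor of 16.8.

From λ = h/(mv), the wavelength is inversely proportional to velocity:

λ ∝ 1/v

If v → v/16.8, then λ → 16.8λ

When velocity is decreased by a factor of 16.8, the wavelength increases by a factor of 16.8.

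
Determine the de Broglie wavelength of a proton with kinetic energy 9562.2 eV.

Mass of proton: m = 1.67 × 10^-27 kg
2.93 × 10^-13 m

Using λ = h/√(2mKE):

First convert KE to Joules: KE = 9562.2 eV = 1.532 × 10^-15 J

λ = h/√(2mKE)
λ = (6.626 × 10^-34 J·s) / √(2 × 1.67 × 10^-27 kg × 1.532 × 10^-15 J)
λ = 2.93 × 10^-13 m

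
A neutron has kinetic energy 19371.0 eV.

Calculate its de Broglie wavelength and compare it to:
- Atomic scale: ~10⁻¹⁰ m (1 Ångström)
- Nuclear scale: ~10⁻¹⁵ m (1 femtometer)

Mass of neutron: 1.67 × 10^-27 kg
λ = 2.06 × 10^-13 m, which is between nuclear and atomic scales.

Using λ = h/√(2mKE):

KE = 19371.0 eV = 3.104 × 10^-15 J

λ = h/√(2mKE)
λ = (6.626 × 10^-34 J·s) / √(2 × 1.67 × 10^-27 kg × 3.104 × 10^-15 J)
λ = 2.06 × 10^-13 m

Comparison:
- Atomic scale (10⁻¹⁰ m): λ is 0.0021× this size
- Nuclear scale (10⁻¹⁵ m): λ is 2.1e+02× this size

The wavelength is between nuclear and atomic scales.

This wavelength is appropriate for probing atomic structure but too large for nuclear physics experiments.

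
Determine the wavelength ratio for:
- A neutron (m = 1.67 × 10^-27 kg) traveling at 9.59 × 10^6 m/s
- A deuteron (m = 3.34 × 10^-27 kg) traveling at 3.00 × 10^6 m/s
λ₁/λ₂ = 0.626

Using λ = h/(mv):

λ₁ = h/(m₁v₁) = 4.14 × 10^-14 m
λ₂ = h/(m₂v₂) = 6.61 × 10^-14 m

Ratio λ₁/λ₂ = (m₂v₂)/(m₁v₁)
         = (3.34 × 10^-27 kg × 3.00 × 10^6 m/s) / (1.67 × 10^-27 kg × 9.59 × 10^6 m/s)
         = 0.626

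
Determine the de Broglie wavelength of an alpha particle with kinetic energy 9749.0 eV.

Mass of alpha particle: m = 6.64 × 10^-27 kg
1.45 × 10^-13 m

Using λ = h/√(2mKE):

First convert KE to Joules: KE = 9749.0 eV = 1.562 × 10^-15 J

λ = h/√(2mKE)
λ = (6.626 × 10^-34 J·s) / √(2 × 6.64 × 10^-27 kg × 1.562 × 10^-15 J)
λ = 1.45 × 10^-13 m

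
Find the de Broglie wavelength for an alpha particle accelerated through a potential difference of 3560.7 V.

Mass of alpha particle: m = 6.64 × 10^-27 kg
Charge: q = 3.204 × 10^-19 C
1.70 × 10^-13 m

When a particle is accelerated through voltage V, it gains kinetic energy KE = qV.

The de Broglie wavelength is then λ = h/√(2mqV):

λ = h/√(2mqV)
λ = (6.626 × 10^-34 J·s) / √(2 × 6.64 × 10^-27 kg × 3.204 × 10^-19 C × 3560.7 V)
λ = 1.70 × 10^-13 m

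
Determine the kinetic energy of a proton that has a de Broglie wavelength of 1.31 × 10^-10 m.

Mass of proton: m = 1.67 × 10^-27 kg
7.66 × 10^-21 J (or 0.0478 eV)

From λ = h/√(2mKE), we solve for KE:

λ² = h²/(2mKE)
KE = h²/(2mλ²)
KE = (6.626 × 10^-34 J·s)² / (2 × 1.67 × 10^-27 kg × (1.31 × 10^-10 m)²)
KE = 7.66 × 10^-21 J
KE = 0.0478 eV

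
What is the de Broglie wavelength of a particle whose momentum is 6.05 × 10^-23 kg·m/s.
1.10 × 10^-11 m

Using the de Broglie relation λ = h/p:

λ = h/p
λ = (6.626 × 10^-34 J·s) / (6.05 × 10^-23 kg·m/s)
λ = 1.10 × 10^-11 m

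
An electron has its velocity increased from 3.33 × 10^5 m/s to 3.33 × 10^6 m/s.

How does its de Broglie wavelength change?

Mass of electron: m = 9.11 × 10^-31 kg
The wavelength decreases by a factor of 10.

Using λ = h/(mv):

Initial wavelength: λ₁ = h/(mv₁) = 2.18 × 10^-9 m
Final wavelength: λ₂ = h/(mv₂) = 2.18 × 10^-10 m

Since λ ∝ 1/v, when velocity increases by a factor of 10, the wavelength decreases by a factor of 10.

λ₂/λ₁ = v₁/v₂ = 1/10

The wavelength decreases by a factor of 10.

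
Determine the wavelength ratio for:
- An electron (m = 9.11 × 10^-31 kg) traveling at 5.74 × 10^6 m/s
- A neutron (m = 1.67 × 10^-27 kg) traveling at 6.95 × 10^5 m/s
λ₁/λ₂ = 222

Using λ = h/(mv):

λ₁ = h/(m₁v₁) = 1.27 × 10^-10 m
λ₂ = h/(m₂v₂) = 5.71 × 10^-13 m

Ratio λ₁/λ₂ = (m₂v₂)/(m₁v₁)
         = (1.67 × 10^-27 kg × 6.95 × 10^5 m/s) / (9.11 × 10^-31 kg × 5.74 × 10^6 m/s)
         = 222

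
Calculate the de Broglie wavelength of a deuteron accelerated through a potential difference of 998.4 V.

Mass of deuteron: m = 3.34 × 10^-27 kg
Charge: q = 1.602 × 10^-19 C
6.41 × 10^-13 m

When a particle is accelerated through voltage V, it gains kinetic energy KE = qV.

The de Broglie wavelength is then λ = h/√(2mqV):

λ = h/√(2mqV)
λ = (6.626 × 10^-34 J·s) / √(2 × 3.34 × 10^-27 kg × 1.602 × 10^-19 C × 998.4 V)
λ = 6.41 × 10^-13 m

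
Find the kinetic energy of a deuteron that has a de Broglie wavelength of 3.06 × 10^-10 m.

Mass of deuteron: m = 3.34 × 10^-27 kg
7.02 × 10^-22 J (or 4.38 × 10^-3 eV)

From λ = h/√(2mKE), we solve for KE:

λ² = h²/(2mKE)
KE = h²/(2mλ²)
KE = (6.626 × 10^-34 J·s)² / (2 × 3.34 × 10^-27 kg × (3.06 × 10^-10 m)²)
KE = 7.02 × 10^-22 J
KE = 4.38 × 10^-3 eV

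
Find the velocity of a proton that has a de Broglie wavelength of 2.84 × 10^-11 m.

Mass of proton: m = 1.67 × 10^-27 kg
1.40 × 10^4 m/s

From the de Broglie relation λ = h/(mv), we solve for v:

v = h/(mλ)
v = (6.626 × 10^-34 J·s) / (1.67 × 10^-27 kg × 2.84 × 10^-11 m)
v = 1.40 × 10^4 m/s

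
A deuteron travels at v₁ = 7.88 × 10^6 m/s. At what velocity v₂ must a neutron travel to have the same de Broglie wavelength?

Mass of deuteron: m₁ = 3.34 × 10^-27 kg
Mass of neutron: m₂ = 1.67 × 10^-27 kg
v₂ = 1.58 × 10^7 m/s

For equal de Broglie wavelengths: λ₁ = λ₂

h/(m₁v₁) = h/(m₂v₂)
m₁v₁ = m₂v₂
v₂ = v₁ · (m₁/m₂)

v₂ = 7.88 × 10^6 m/s × (3.34 × 10^-27 kg / 1.67 × 10^-27 kg)
v₂ = 1.58 × 10^7 m/s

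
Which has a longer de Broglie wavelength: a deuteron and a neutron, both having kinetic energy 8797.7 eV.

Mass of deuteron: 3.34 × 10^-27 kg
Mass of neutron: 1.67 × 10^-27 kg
The neutron has the longer wavelength.

Using λ = h/√(2mKE):

For deuteron: λ₁ = h/√(2m₁KE) = 2.16 × 10^-13 m
For neutron: λ₂ = h/√(2m₂KE) = 3.05 × 10^-13 m

Since λ ∝ 1/√m at constant kinetic energy, the lighter particle has the longer wavelength.

The neutron has the longer de Broglie wavelength.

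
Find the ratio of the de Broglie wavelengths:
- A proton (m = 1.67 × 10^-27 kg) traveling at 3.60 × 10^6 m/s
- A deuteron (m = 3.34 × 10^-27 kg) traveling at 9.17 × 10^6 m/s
λ₁/λ₂ = 5.09

Using λ = h/(mv):

λ₁ = h/(m₁v₁) = 1.10 × 10^-13 m
λ₂ = h/(m₂v₂) = 2.16 × 10^-14 m

Ratio λ₁/λ₂ = (m₂v₂)/(m₁v₁)
         = (3.34 × 10^-27 kg × 9.17 × 10^6 m/s) / (1.67 × 10^-27 kg × 3.60 × 10^6 m/s)
         = 5.09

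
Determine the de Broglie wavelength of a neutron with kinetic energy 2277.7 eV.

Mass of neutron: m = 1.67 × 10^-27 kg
6.00 × 10^-13 m

Using λ = h/√(2mKE):

First convert KE to Joules: KE = 2277.7 eV = 3.649 × 10^-16 J

λ = h/√(2mKE)
λ = (6.626 × 10^-34 J·s) / √(2 × 1.67 × 10^-27 kg × 3.649 × 10^-16 J)
λ = 6.00 × 10^-13 m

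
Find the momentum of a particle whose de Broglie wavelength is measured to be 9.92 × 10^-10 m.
6.68 × 10^-25 kg·m/s

From the de Broglie relation λ = h/p, we solve for p:

p = h/λ
p = (6.626 × 10^-34 J·s) / (9.92 × 10^-10 m)
p = 6.68 × 10^-25 kg·m/s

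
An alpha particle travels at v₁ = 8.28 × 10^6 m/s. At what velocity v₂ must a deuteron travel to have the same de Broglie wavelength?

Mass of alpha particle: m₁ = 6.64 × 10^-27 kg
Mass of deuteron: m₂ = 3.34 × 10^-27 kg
v₂ = 1.65 × 10^7 m/s

For equal de Broglie wavelengths: λ₁ = λ₂

h/(m₁v₁) = h/(m₂v₂)
m₁v₁ = m₂v₂
v₂ = v₁ · (m₁/m₂)

v₂ = 8.28 × 10^6 m/s × (6.64 × 10^-27 kg / 3.34 × 10^-27 kg)
v₂ = 1.65 × 10^7 m/s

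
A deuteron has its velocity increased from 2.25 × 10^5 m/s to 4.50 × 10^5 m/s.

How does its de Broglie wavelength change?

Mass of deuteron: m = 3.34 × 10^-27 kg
The wavelength decreases by a factor of 2.

Using λ = h/(mv):

Initial wavelength: λ₁ = h/(mv₁) = 8.82 × 10^-13 m
Final wavelength: λ₂ = h/(mv₂) = 4.41 × 10^-13 m

Since λ ∝ 1/v, when velocity increases by a factor of 2, the wavelength decreases by a factor of 2.

λ₂/λ₁ = v₁/v₂ = 1/2

The wavelength decreases by a factor of 2.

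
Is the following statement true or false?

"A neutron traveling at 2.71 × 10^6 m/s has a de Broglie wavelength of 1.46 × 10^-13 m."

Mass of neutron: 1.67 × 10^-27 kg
True

The claim is correct.

Using λ = h/(mv):
λ = (6.626 × 10^-34 J·s) / (1.67 × 10^-27 kg × 2.71 × 10^6 m/s)
λ = 1.46 × 10^-13 m

This matches the claimed value.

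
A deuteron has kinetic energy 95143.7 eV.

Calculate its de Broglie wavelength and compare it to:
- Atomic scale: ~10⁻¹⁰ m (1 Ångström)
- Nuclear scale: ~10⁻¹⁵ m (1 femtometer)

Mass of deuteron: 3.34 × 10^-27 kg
λ = 6.57 × 10^-14 m, which is between nuclear and atomic scales.

Using λ = h/√(2mKE):

KE = 95143.7 eV = 1.524 × 10^-14 J

λ = h/√(2mKE)
λ = (6.626 × 10^-34 J·s) / √(2 × 3.34 × 10^-27 kg × 1.524 × 10^-14 J)
λ = 6.57 × 10^-14 m

Comparison:
- Atomic scale (10⁻¹⁰ m): λ is 0.00066× this size
- Nuclear scale (10⁻¹⁵ m): λ is 66× this size

The wavelength is between nuclear and atomic scales.

This wavelength is appropriate for probing atomic structure but too large for nuclear physics experiments.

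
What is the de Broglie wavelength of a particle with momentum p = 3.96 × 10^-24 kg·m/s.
1.67 × 10^-10 m

Using the de Broglie relation λ = h/p:

λ = h/p
λ = (6.626 × 10^-34 J·s) / (3.96 × 10^-24 kg·m/s)
λ = 1.67 × 10^-10 m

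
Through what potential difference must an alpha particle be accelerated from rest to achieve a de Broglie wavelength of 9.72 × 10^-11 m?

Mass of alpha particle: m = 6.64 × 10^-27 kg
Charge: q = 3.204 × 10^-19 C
1.09 × 10^-2 V

From λ = h/√(2mqV), we solve for V:

λ² = h²/(2mqV)
V = h²/(2mqλ²)
V = (6.626 × 10^-34 J·s)² / (2 × 6.64 × 10^-27 kg × 3.204 × 10^-19 C × (9.72 × 10^-11 m)²)
V = 1.09 × 10^-2 V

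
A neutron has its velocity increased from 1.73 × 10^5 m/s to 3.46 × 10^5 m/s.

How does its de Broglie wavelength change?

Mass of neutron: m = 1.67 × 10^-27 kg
The wavelength decreases by a factor of 2.

Using λ = h/(mv):

Initial wavelength: λ₁ = h/(mv₁) = 2.29 × 10^-12 m
Final wavelength: λ₂ = h/(mv₂) = 1.15 × 10^-12 m

Since λ ∝ 1/v, when velocity increases by a factor of 2, the wavelength decreases by a factor of 2.

λ₂/λ₁ = v₁/v₂ = 1/2

The wavelength decreases by a factor of 2.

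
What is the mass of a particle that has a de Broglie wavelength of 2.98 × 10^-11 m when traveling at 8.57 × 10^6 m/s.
2.59 × 10^-30 kg

From the de Broglie relation λ = h/(mv), we solve for m:

m = h/(λv)
m = (6.626 × 10^-34 J·s) / (2.98 × 10^-11 m × 8.57 × 10^6 m/s)
m = 2.59 × 10^-30 kg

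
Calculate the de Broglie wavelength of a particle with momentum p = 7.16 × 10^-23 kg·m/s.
9.25 × 10^-12 m

Using the de Broglie relation λ = h/p:

λ = h/p
λ = (6.626 × 10^-34 J·s) / (7.16 × 10^-23 kg·m/s)
λ = 9.25 × 10^-12 m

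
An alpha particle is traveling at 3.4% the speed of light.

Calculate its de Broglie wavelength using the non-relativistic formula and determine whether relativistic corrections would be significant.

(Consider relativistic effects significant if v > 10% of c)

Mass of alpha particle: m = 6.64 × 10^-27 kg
No, relativistic corrections are not needed.

Using the non-relativistic de Broglie formula λ = h/(mv):

v = 3.4% × c = 1.019 × 10^7 m/s

λ = h/(mv)
λ = (6.626 × 10^-34 J·s) / (6.64 × 10^-27 kg × 1.019 × 10^7 m/s)
λ = 9.79 × 10^-15 m

Since v = 3.4% of c < 10% of c, relativistic corrections are NOT significant and this non-relativistic result is a good approximation.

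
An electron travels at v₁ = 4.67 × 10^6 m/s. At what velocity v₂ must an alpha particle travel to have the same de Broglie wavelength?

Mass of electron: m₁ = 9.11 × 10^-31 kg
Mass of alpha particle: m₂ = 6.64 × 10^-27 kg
v₂ = 6.41 × 10^2 m/s

For equal de Broglie wavelengths: λ₁ = λ₂

h/(m₁v₁) = h/(m₂v₂)
m₁v₁ = m₂v₂
v₂ = v₁ · (m₁/m₂)

v₂ = 4.67 × 10^6 m/s × (9.11 × 10^-31 kg / 6.64 × 10^-27 kg)
v₂ = 6.41 × 10^2 m/s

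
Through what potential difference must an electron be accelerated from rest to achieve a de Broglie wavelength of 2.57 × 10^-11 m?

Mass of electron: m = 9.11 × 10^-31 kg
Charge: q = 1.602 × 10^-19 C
2.28 × 10^3 V

From λ = h/√(2mqV), we solve for V:

λ² = h²/(2mqV)
V = h²/(2mqλ²)
V = (6.626 × 10^-34 J·s)² / (2 × 9.11 × 10^-31 kg × 1.602 × 10^-19 C × (2.57 × 10^-11 m)²)
V = 2.28 × 10^3 V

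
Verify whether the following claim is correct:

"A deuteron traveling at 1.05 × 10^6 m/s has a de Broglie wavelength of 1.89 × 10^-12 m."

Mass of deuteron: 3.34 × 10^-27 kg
False

The claim is incorrect.

Using λ = h/(mv):
λ = (6.626 × 10^-34 J·s) / (3.34 × 10^-27 kg × 1.05 × 10^6 m/s)
λ = 1.89 × 10^-13 m

The actual wavelength differs from the claimed 1.89 × 10^-12 m.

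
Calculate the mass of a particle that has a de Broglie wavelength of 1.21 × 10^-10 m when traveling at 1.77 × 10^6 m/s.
3.09 × 10^-30 kg

From the de Broglie relation λ = h/(mv), we solve for m:

m = h/(λv)
m = (6.626 × 10^-34 J·s) / (1.21 × 10^-10 m × 1.77 × 10^6 m/s)
m = 3.09 × 10^-30 kg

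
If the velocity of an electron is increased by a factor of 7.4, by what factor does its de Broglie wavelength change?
The wavelength decreases by a factor of 7.4.

From λ = h/(mv), the wavelength is inversely proportional to velocity:

λ ∝ 1/v

If v → 7.4v, then λ → λ/7.4

When velocity is increased by a factor of 7.4, the wavelength decreases by a factor of 7.4.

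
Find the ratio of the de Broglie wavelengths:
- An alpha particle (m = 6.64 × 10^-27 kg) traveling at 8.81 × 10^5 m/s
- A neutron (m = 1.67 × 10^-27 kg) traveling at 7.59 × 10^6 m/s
λ₁/λ₂ = 2.17

Using λ = h/(mv):

λ₁ = h/(m₁v₁) = 1.13 × 10^-13 m
λ₂ = h/(m₂v₂) = 5.23 × 10^-14 m

Ratio λ₁/λ₂ = (m₂v₂)/(m₁v₁)
         = (1.67 × 10^-27 kg × 7.59 × 10^6 m/s) / (6.64 × 10^-27 kg × 8.81 × 10^5 m/s)
         = 2.17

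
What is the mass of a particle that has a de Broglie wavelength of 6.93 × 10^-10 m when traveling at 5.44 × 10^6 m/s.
1.76 × 10^-31 kg

From the de Broglie relation λ = h/(mv), we solve for m:

m = h/(λv)
m = (6.626 × 10^-34 J·s) / (6.93 × 10^-10 m × 5.44 × 10^6 m/s)
m = 1.76 × 10^-31 kg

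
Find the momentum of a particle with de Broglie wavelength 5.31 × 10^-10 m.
1.25 × 10^-24 kg·m/s

From the de Broglie relation λ = h/p, we solve for p:

p = h/λ
p = (6.626 × 10^-34 J·s) / (5.31 × 10^-10 m)
p = 1.25 × 10^-24 kg·m/s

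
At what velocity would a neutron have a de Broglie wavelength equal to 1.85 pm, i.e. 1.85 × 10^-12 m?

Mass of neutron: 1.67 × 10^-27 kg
2.14 × 10^5 m/s

From λ = h/(mv), solve for v:

v = h/(mλ)
v = (6.626 × 10^-34 J·s) / (1.67 × 10^-27 kg × 1.85 × 10^-12 m)
v = 2.14 × 10^5 m/s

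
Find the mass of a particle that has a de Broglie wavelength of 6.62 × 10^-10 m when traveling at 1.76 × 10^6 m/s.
5.69 × 10^-31 kg

From the de Broglie relation λ = h/(mv), we solve for m:

m = h/(λv)
m = (6.626 × 10^-34 J·s) / (6.62 × 10^-10 m × 1.76 × 10^6 m/s)
m = 5.69 × 10^-31 kg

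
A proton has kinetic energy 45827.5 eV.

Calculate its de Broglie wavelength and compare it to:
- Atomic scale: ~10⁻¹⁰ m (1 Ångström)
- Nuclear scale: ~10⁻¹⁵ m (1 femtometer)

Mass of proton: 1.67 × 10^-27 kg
λ = 1.34 × 10^-13 m, which is between nuclear and atomic scales.

Using λ = h/√(2mKE):

KE = 45827.5 eV = 7.342 × 10^-15 J

λ = h/√(2mKE)
λ = (6.626 × 10^-34 J·s) / √(2 × 1.67 × 10^-27 kg × 7.342 × 10^-15 J)
λ = 1.34 × 10^-13 m

Comparison:
- Atomic scale (10⁻¹⁰ m): λ is 0.0013× this size
- Nuclear scale (10⁻¹⁵ m): λ is 1.3e+02× this size

The wavelength is between nuclear and atomic scales.

This wavelength is appropriate for probing atomic structure but too large for nuclear physics experiments.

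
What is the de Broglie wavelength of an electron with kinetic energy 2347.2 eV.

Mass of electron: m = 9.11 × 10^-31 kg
2.53 × 10^-11 m

Using λ = h/√(2mKE):

First convert KE to Joules: KE = 2347.2 eV = 3.761 × 10^-16 J

λ = h/√(2mKE)
λ = (6.626 × 10^-34 J·s) / √(2 × 9.11 × 10^-31 kg × 3.761 × 10^-16 J)
λ = 2.53 × 10^-11 m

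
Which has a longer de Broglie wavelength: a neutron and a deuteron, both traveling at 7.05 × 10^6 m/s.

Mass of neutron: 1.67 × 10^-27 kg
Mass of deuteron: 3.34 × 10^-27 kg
The neutron has the longer wavelength.

Using λ = h/(mv), since both particles have the same velocity, the wavelength depends only on mass.

For neutron: λ₁ = h/(m₁v) = 5.63 × 10^-14 m
For deuteron: λ₂ = h/(m₂v) = 2.81 × 10^-14 m

Since λ ∝ 1/m at constant velocity, the lighter particle has the longer wavelength.

The neutron has the longer de Broglie wavelength.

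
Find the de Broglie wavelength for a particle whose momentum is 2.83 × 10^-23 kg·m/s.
2.34 × 10^-11 m

Using the de Broglie relation λ = h/p:

λ = h/p
λ = (6.626 × 10^-34 J·s) / (2.83 × 10^-23 kg·m/s)
λ = 2.34 × 10^-11 m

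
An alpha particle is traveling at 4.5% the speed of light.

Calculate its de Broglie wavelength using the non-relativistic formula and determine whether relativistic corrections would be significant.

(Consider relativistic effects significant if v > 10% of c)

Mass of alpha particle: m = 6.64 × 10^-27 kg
No, relativistic corrections are not needed.

Using the non-relativistic de Broglie formula λ = h/(mv):

v = 4.5% × c = 1.349 × 10^7 m/s

λ = h/(mv)
λ = (6.626 × 10^-34 J·s) / (6.64 × 10^-27 kg × 1.349 × 10^7 m/s)
λ = 7.40 × 10^-15 m

Since v = 4.5% of c < 10% of c, relativistic corrections are NOT significant and this non-relativistic result is a good approximation.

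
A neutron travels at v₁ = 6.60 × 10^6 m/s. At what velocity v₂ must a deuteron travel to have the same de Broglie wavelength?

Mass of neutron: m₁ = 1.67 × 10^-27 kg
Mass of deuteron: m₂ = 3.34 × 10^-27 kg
v₂ = 3.30 × 10^6 m/s

For equal de Broglie wavelengths: λ₁ = λ₂

h/(m₁v₁) = h/(m₂v₂)
m₁v₁ = m₂v₂
v₂ = v₁ · (m₁/m₂)

v₂ = 6.60 × 10^6 m/s × (1.67 × 10^-27 kg / 3.34 × 10^-27 kg)
v₂ = 3.30 × 10^6 m/s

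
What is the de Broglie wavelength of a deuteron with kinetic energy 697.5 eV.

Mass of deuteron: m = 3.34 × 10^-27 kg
7.67 × 10^-13 m

Using λ = h/√(2mKE):

First convert KE to Joules: KE = 697.5 eV = 1.118 × 10^-16 J

λ = h/√(2mKE)
λ = (6.626 × 10^-34 J·s) / √(2 × 3.34 × 10^-27 kg × 1.118 × 10^-16 J)
λ = 7.67 × 10^-13 m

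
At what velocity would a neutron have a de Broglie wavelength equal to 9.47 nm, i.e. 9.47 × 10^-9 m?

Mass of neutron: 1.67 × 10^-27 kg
4.19 × 10^1 m/s

From λ = h/(mv), solve for v:

v = h/(mλ)
v = (6.626 × 10^-34 J·s) / (1.67 × 10^-27 kg × 9.47 × 10^-9 m)
v = 4.19 × 10^1 m/s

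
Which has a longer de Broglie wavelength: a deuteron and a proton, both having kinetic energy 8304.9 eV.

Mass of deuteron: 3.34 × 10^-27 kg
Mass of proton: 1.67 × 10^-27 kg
The proton has the longer wavelength.

Using λ = h/√(2mKE):

For deuteron: λ₁ = h/√(2m₁KE) = 2.22 × 10^-13 m
For proton: λ₂ = h/√(2m₂KE) = 3.14 × 10^-13 m

Since λ ∝ 1/√m at constant kinetic energy, the lighter particle has the longer wavelength.

The proton has the longer de Broglie wavelength.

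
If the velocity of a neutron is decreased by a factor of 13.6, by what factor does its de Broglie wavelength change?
The wavelength increases by a factor of 13.6.

From λ = h/(mv), the wavelength is inversely proportional to velocity:

λ ∝ 1/v

If v → v/13.6, then λ → 13.6λ

When velocity is decreased by a factor of 13.6, the wavelength increases by a factor of 13.6.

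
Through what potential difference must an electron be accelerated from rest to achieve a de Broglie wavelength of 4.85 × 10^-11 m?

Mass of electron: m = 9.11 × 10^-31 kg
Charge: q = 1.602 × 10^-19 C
639 V

From λ = h/√(2mqV), we solve for V:

λ² = h²/(2mqV)
V = h²/(2mqλ²)
V = (6.626 × 10^-34 J·s)² / (2 × 9.11 × 10^-31 kg × 1.602 × 10^-19 C × (4.85 × 10^-11 m)²)
V = 639 V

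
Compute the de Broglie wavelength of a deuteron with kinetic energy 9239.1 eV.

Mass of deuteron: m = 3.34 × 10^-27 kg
2.11 × 10^-13 m

Using λ = h/√(2mKE):

First convert KE to Joules: KE = 9239.1 eV = 1.480 × 10^-15 J

λ = h/√(2mKE)
λ = (6.626 × 10^-34 J·s) / √(2 × 3.34 × 10^-27 kg × 1.480 × 10^-15 J)
λ = 2.11 × 10^-13 m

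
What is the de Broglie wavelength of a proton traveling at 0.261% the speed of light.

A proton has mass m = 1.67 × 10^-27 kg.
5.07 × 10^-13 m

Using the de Broglie relation λ = h/(mv):

v = 0.261% × c = 7.825 × 10^5 m/s

λ = h/(mv)
λ = (6.626 × 10^-34 J·s) / (1.67 × 10^-27 kg × 7.825 × 10^5 m/s)
λ = 5.07 × 10^-13 m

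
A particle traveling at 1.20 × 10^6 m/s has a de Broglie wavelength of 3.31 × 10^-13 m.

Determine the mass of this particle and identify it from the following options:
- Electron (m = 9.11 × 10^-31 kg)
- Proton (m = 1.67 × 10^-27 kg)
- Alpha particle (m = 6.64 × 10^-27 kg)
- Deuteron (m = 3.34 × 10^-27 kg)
The particle is a proton.

From λ = h/(mv), solve for mass:

m = h/(λv)
m = (6.626 × 10^-34 J·s) / (3.31 × 10^-13 m × 1.20 × 10^6 m/s)
m = 1.67 × 10^-27 kg

Comparing with the listed masses, this is closest to a proton.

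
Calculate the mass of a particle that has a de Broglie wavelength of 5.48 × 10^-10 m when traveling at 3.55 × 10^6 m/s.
3.41 × 10^-31 kg

From the de Broglie relation λ = h/(mv), we solve for m:

m = h/(λv)
m = (6.626 × 10^-34 J·s) / (5.48 × 10^-10 m × 3.55 × 10^6 m/s)
m = 3.41 × 10^-31 kg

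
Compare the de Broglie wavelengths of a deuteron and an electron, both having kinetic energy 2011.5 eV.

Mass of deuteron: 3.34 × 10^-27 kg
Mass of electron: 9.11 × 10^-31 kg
The electron has the longer wavelength.

Using λ = h/√(2mKE):

For deuteron: λ₁ = h/√(2m₁KE) = 4.52 × 10^-13 m
For electron: λ₂ = h/√(2m₂KE) = 2.73 × 10^-11 m

Since λ ∝ 1/√m at constant kinetic energy, the lighter particle has the longer wavelength.

The electron has the longer de Broglie wavelength.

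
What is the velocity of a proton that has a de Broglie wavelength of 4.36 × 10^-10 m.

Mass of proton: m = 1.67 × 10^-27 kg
9.10 × 10^2 m/s

From the de Broglie relation λ = h/(mv), we solve for v:

v = h/(mλ)
v = (6.626 × 10^-34 J·s) / (1.67 × 10^-27 kg × 4.36 × 10^-10 m)
v = 9.10 × 10^2 m/s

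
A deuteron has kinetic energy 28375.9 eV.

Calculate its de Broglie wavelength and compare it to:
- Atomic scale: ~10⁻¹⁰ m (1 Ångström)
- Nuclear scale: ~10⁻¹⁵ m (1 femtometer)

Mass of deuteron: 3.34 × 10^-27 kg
λ = 1.20 × 10^-13 m, which is between nuclear and atomic scales.

Using λ = h/√(2mKE):

KE = 28375.9 eV = 4.546 × 10^-15 J

λ = h/√(2mKE)
λ = (6.626 × 10^-34 J·s) / √(2 × 3.34 × 10^-27 kg × 4.546 × 10^-15 J)
λ = 1.20 × 10^-13 m

Comparison:
- Atomic scale (10⁻¹⁰ m): λ is 0.0012× this size
- Nuclear scale (10⁻¹⁵ m): λ is 1.2e+02× this size

The wavelength is between nuclear and atomic scales.

This wavelength is appropriate for probing atomic structure but too large for nuclear physics experiments.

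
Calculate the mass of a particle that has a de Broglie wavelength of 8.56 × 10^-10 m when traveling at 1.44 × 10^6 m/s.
5.38 × 10^-31 kg

From the de Broglie relation λ = h/(mv), we solve for m:

m = h/(λv)
m = (6.626 × 10^-34 J·s) / (8.56 × 10^-10 m × 1.44 × 10^6 m/s)
m = 5.38 × 10^-31 kg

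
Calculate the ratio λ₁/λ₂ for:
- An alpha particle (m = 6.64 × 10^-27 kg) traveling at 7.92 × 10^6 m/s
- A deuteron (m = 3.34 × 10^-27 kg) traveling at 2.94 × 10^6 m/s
λ₁/λ₂ = 0.187

Using λ = h/(mv):

λ₁ = h/(m₁v₁) = 1.26 × 10^-14 m
λ₂ = h/(m₂v₂) = 6.75 × 10^-14 m

Ratio λ₁/λ₂ = (m₂v₂)/(m₁v₁)
         = (3.34 × 10^-27 kg × 2.94 × 10^6 m/s) / (6.64 × 10^-27 kg × 7.92 × 10^6 m/s)
         = 0.187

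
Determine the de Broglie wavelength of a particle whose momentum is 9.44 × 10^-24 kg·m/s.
7.02 × 10^-11 m

Using the de Broglie relation λ = h/p:

λ = h/p
λ = (6.626 × 10^-34 J·s) / (9.44 × 10^-24 kg·m/s)
λ = 7.02 × 10^-11 m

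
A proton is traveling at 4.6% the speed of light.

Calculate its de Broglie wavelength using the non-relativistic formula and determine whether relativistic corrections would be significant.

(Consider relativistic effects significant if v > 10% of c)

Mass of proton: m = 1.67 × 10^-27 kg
No, relativistic corrections are not needed.

Using the non-relativistic de Broglie formula λ = h/(mv):

v = 4.6% × c = 1.379 × 10^7 m/s

λ = h/(mv)
λ = (6.626 × 10^-34 J·s) / (1.67 × 10^-27 kg × 1.379 × 10^7 m/s)
λ = 2.88 × 10^-14 m

Since v = 4.6% of c < 10% of c, relativistic corrections are NOT significant and this non-relativistic result is a good approximation.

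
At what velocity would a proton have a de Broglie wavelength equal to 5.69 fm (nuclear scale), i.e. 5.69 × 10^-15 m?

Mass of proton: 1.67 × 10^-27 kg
6.97 × 10^7 m/s

From λ = h/(mv), solve for v:

v = h/(mλ)
v = (6.626 × 10^-34 J·s) / (1.67 × 10^-27 kg × 5.69 × 10^-15 m)
v = 6.97 × 10^7 m/s

Note: This velocity is 23.3% of the speed of light, so relativistic corrections would be needed for a more accurate calculation.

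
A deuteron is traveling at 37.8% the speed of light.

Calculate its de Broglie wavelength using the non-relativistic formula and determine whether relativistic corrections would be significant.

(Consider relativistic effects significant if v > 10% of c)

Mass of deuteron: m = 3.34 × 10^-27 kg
Yes, relativistic corrections are needed.

Using the non-relativistic de Broglie formula λ = h/(mv):

v = 37.8% × c = 1.133 × 10^8 m/s

λ = h/(mv)
λ = (6.626 × 10^-34 J·s) / (3.34 × 10^-27 kg × 1.133 × 10^8 m/s)
λ = 1.75 × 10^-15 m

Since v = 37.8% of c > 10% of c, relativistic corrections ARE significant and the actual wavelength would differ from this non-relativistic estimate.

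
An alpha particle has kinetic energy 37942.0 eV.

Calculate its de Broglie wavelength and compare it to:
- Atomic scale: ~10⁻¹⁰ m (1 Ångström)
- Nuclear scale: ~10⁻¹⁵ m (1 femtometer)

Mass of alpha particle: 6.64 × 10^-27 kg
λ = 7.37 × 10^-14 m, which is between nuclear and atomic scales.

Using λ = h/√(2mKE):

KE = 37942.0 eV = 6.079 × 10^-15 J

λ = h/√(2mKE)
λ = (6.626 × 10^-34 J·s) / √(2 × 6.64 × 10^-27 kg × 6.079 × 10^-15 J)
λ = 7.37 × 10^-14 m

Comparison:
- Atomic scale (10⁻¹⁰ m): λ is 0.00074× this size
- Nuclear scale (10⁻¹⁵ m): λ is 74× this size

The wavelength is between nuclear and atomic scales.

This wavelength is appropriate for probing atomic structure but too large for nuclear physics experiments.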